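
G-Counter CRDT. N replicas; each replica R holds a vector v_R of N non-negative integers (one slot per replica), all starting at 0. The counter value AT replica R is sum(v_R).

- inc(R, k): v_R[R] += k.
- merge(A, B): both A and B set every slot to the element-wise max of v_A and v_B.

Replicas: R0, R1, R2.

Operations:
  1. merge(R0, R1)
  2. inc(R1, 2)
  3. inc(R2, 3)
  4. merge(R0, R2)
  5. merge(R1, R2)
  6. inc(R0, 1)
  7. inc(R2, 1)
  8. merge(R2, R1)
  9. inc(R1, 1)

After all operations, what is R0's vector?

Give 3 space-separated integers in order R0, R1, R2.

Answer: 1 0 3

Derivation:
Op 1: merge R0<->R1 -> R0=(0,0,0) R1=(0,0,0)
Op 2: inc R1 by 2 -> R1=(0,2,0) value=2
Op 3: inc R2 by 3 -> R2=(0,0,3) value=3
Op 4: merge R0<->R2 -> R0=(0,0,3) R2=(0,0,3)
Op 5: merge R1<->R2 -> R1=(0,2,3) R2=(0,2,3)
Op 6: inc R0 by 1 -> R0=(1,0,3) value=4
Op 7: inc R2 by 1 -> R2=(0,2,4) value=6
Op 8: merge R2<->R1 -> R2=(0,2,4) R1=(0,2,4)
Op 9: inc R1 by 1 -> R1=(0,3,4) value=7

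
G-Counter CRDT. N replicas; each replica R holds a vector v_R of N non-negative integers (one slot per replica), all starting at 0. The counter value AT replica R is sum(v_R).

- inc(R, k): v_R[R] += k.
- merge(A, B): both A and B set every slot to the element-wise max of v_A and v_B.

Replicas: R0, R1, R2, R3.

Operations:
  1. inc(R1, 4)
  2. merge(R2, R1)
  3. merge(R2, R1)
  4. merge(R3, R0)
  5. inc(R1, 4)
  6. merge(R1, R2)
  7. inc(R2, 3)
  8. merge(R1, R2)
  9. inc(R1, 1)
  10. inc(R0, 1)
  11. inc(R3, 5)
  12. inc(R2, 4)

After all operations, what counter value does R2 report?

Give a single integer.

Answer: 15

Derivation:
Op 1: inc R1 by 4 -> R1=(0,4,0,0) value=4
Op 2: merge R2<->R1 -> R2=(0,4,0,0) R1=(0,4,0,0)
Op 3: merge R2<->R1 -> R2=(0,4,0,0) R1=(0,4,0,0)
Op 4: merge R3<->R0 -> R3=(0,0,0,0) R0=(0,0,0,0)
Op 5: inc R1 by 4 -> R1=(0,8,0,0) value=8
Op 6: merge R1<->R2 -> R1=(0,8,0,0) R2=(0,8,0,0)
Op 7: inc R2 by 3 -> R2=(0,8,3,0) value=11
Op 8: merge R1<->R2 -> R1=(0,8,3,0) R2=(0,8,3,0)
Op 9: inc R1 by 1 -> R1=(0,9,3,0) value=12
Op 10: inc R0 by 1 -> R0=(1,0,0,0) value=1
Op 11: inc R3 by 5 -> R3=(0,0,0,5) value=5
Op 12: inc R2 by 4 -> R2=(0,8,7,0) value=15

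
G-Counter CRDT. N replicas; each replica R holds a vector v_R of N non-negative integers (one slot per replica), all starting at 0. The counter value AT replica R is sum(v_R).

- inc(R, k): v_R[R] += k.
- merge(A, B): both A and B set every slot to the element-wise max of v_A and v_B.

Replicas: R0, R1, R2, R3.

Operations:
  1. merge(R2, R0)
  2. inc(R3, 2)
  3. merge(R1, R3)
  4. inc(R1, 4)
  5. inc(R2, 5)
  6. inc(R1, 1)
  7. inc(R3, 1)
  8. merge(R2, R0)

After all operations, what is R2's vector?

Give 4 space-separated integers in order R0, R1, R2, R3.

Op 1: merge R2<->R0 -> R2=(0,0,0,0) R0=(0,0,0,0)
Op 2: inc R3 by 2 -> R3=(0,0,0,2) value=2
Op 3: merge R1<->R3 -> R1=(0,0,0,2) R3=(0,0,0,2)
Op 4: inc R1 by 4 -> R1=(0,4,0,2) value=6
Op 5: inc R2 by 5 -> R2=(0,0,5,0) value=5
Op 6: inc R1 by 1 -> R1=(0,5,0,2) value=7
Op 7: inc R3 by 1 -> R3=(0,0,0,3) value=3
Op 8: merge R2<->R0 -> R2=(0,0,5,0) R0=(0,0,5,0)

Answer: 0 0 5 0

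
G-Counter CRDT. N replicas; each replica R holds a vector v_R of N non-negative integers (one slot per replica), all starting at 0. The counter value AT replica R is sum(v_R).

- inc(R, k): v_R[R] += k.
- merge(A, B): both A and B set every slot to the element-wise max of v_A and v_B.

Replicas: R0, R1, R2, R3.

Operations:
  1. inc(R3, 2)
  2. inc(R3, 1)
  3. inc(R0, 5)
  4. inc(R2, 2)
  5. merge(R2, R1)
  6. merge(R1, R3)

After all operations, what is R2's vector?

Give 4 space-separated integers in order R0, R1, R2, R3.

Answer: 0 0 2 0

Derivation:
Op 1: inc R3 by 2 -> R3=(0,0,0,2) value=2
Op 2: inc R3 by 1 -> R3=(0,0,0,3) value=3
Op 3: inc R0 by 5 -> R0=(5,0,0,0) value=5
Op 4: inc R2 by 2 -> R2=(0,0,2,0) value=2
Op 5: merge R2<->R1 -> R2=(0,0,2,0) R1=(0,0,2,0)
Op 6: merge R1<->R3 -> R1=(0,0,2,3) R3=(0,0,2,3)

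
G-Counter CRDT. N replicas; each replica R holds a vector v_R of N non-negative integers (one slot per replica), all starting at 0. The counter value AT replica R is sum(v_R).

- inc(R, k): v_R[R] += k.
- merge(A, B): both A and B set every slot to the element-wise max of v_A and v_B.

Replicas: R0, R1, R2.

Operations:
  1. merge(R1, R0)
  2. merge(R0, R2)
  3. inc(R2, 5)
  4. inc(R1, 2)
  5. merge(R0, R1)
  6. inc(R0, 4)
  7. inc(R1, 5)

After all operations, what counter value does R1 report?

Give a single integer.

Answer: 7

Derivation:
Op 1: merge R1<->R0 -> R1=(0,0,0) R0=(0,0,0)
Op 2: merge R0<->R2 -> R0=(0,0,0) R2=(0,0,0)
Op 3: inc R2 by 5 -> R2=(0,0,5) value=5
Op 4: inc R1 by 2 -> R1=(0,2,0) value=2
Op 5: merge R0<->R1 -> R0=(0,2,0) R1=(0,2,0)
Op 6: inc R0 by 4 -> R0=(4,2,0) value=6
Op 7: inc R1 by 5 -> R1=(0,7,0) value=7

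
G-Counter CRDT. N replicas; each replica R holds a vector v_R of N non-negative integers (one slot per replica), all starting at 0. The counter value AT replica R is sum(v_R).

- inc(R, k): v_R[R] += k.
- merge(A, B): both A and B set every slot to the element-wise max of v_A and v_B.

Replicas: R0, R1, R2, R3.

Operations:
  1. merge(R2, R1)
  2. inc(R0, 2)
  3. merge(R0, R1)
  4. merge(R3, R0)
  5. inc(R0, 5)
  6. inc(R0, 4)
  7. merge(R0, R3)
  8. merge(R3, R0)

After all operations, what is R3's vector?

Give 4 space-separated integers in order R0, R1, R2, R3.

Answer: 11 0 0 0

Derivation:
Op 1: merge R2<->R1 -> R2=(0,0,0,0) R1=(0,0,0,0)
Op 2: inc R0 by 2 -> R0=(2,0,0,0) value=2
Op 3: merge R0<->R1 -> R0=(2,0,0,0) R1=(2,0,0,0)
Op 4: merge R3<->R0 -> R3=(2,0,0,0) R0=(2,0,0,0)
Op 5: inc R0 by 5 -> R0=(7,0,0,0) value=7
Op 6: inc R0 by 4 -> R0=(11,0,0,0) value=11
Op 7: merge R0<->R3 -> R0=(11,0,0,0) R3=(11,0,0,0)
Op 8: merge R3<->R0 -> R3=(11,0,0,0) R0=(11,0,0,0)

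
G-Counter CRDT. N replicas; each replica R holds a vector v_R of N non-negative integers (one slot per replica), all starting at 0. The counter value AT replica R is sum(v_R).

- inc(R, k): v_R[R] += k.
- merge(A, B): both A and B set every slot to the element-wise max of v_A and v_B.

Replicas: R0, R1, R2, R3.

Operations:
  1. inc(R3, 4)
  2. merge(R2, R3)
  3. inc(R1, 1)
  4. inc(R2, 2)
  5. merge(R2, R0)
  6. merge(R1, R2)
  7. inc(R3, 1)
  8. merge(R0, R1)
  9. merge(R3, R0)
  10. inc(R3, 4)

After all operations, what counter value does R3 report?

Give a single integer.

Op 1: inc R3 by 4 -> R3=(0,0,0,4) value=4
Op 2: merge R2<->R3 -> R2=(0,0,0,4) R3=(0,0,0,4)
Op 3: inc R1 by 1 -> R1=(0,1,0,0) value=1
Op 4: inc R2 by 2 -> R2=(0,0,2,4) value=6
Op 5: merge R2<->R0 -> R2=(0,0,2,4) R0=(0,0,2,4)
Op 6: merge R1<->R2 -> R1=(0,1,2,4) R2=(0,1,2,4)
Op 7: inc R3 by 1 -> R3=(0,0,0,5) value=5
Op 8: merge R0<->R1 -> R0=(0,1,2,4) R1=(0,1,2,4)
Op 9: merge R3<->R0 -> R3=(0,1,2,5) R0=(0,1,2,5)
Op 10: inc R3 by 4 -> R3=(0,1,2,9) value=12

Answer: 12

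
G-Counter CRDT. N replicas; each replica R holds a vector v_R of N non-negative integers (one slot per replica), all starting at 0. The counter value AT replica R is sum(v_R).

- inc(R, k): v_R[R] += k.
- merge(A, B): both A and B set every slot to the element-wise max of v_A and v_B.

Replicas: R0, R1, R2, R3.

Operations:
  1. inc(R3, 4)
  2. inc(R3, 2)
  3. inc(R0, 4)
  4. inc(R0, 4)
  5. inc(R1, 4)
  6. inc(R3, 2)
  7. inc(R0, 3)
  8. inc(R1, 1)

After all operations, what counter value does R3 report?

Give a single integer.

Answer: 8

Derivation:
Op 1: inc R3 by 4 -> R3=(0,0,0,4) value=4
Op 2: inc R3 by 2 -> R3=(0,0,0,6) value=6
Op 3: inc R0 by 4 -> R0=(4,0,0,0) value=4
Op 4: inc R0 by 4 -> R0=(8,0,0,0) value=8
Op 5: inc R1 by 4 -> R1=(0,4,0,0) value=4
Op 6: inc R3 by 2 -> R3=(0,0,0,8) value=8
Op 7: inc R0 by 3 -> R0=(11,0,0,0) value=11
Op 8: inc R1 by 1 -> R1=(0,5,0,0) value=5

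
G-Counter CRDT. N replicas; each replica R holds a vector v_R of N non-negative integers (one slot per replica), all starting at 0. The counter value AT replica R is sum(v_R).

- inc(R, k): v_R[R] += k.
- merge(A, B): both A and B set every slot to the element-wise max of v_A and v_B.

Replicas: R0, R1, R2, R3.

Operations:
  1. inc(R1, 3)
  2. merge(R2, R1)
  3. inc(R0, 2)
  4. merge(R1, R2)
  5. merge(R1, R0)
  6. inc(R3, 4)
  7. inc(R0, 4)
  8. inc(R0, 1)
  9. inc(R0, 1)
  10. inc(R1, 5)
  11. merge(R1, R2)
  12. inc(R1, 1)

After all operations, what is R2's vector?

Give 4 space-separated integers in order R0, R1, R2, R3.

Answer: 2 8 0 0

Derivation:
Op 1: inc R1 by 3 -> R1=(0,3,0,0) value=3
Op 2: merge R2<->R1 -> R2=(0,3,0,0) R1=(0,3,0,0)
Op 3: inc R0 by 2 -> R0=(2,0,0,0) value=2
Op 4: merge R1<->R2 -> R1=(0,3,0,0) R2=(0,3,0,0)
Op 5: merge R1<->R0 -> R1=(2,3,0,0) R0=(2,3,0,0)
Op 6: inc R3 by 4 -> R3=(0,0,0,4) value=4
Op 7: inc R0 by 4 -> R0=(6,3,0,0) value=9
Op 8: inc R0 by 1 -> R0=(7,3,0,0) value=10
Op 9: inc R0 by 1 -> R0=(8,3,0,0) value=11
Op 10: inc R1 by 5 -> R1=(2,8,0,0) value=10
Op 11: merge R1<->R2 -> R1=(2,8,0,0) R2=(2,8,0,0)
Op 12: inc R1 by 1 -> R1=(2,9,0,0) value=11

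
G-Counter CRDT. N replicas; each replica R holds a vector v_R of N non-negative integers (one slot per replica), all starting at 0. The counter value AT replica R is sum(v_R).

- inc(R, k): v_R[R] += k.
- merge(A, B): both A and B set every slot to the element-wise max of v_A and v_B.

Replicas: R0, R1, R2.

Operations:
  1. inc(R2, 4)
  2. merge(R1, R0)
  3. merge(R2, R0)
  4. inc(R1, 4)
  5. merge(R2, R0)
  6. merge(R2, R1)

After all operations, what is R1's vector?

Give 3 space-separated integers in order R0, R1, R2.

Op 1: inc R2 by 4 -> R2=(0,0,4) value=4
Op 2: merge R1<->R0 -> R1=(0,0,0) R0=(0,0,0)
Op 3: merge R2<->R0 -> R2=(0,0,4) R0=(0,0,4)
Op 4: inc R1 by 4 -> R1=(0,4,0) value=4
Op 5: merge R2<->R0 -> R2=(0,0,4) R0=(0,0,4)
Op 6: merge R2<->R1 -> R2=(0,4,4) R1=(0,4,4)

Answer: 0 4 4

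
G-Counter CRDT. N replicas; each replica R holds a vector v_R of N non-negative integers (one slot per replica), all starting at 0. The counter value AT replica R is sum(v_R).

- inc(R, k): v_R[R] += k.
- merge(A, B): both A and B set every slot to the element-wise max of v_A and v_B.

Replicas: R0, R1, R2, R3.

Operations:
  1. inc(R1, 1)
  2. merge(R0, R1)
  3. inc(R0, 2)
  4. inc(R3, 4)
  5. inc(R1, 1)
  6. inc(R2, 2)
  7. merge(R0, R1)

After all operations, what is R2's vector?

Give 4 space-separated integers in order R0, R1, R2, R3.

Op 1: inc R1 by 1 -> R1=(0,1,0,0) value=1
Op 2: merge R0<->R1 -> R0=(0,1,0,0) R1=(0,1,0,0)
Op 3: inc R0 by 2 -> R0=(2,1,0,0) value=3
Op 4: inc R3 by 4 -> R3=(0,0,0,4) value=4
Op 5: inc R1 by 1 -> R1=(0,2,0,0) value=2
Op 6: inc R2 by 2 -> R2=(0,0,2,0) value=2
Op 7: merge R0<->R1 -> R0=(2,2,0,0) R1=(2,2,0,0)

Answer: 0 0 2 0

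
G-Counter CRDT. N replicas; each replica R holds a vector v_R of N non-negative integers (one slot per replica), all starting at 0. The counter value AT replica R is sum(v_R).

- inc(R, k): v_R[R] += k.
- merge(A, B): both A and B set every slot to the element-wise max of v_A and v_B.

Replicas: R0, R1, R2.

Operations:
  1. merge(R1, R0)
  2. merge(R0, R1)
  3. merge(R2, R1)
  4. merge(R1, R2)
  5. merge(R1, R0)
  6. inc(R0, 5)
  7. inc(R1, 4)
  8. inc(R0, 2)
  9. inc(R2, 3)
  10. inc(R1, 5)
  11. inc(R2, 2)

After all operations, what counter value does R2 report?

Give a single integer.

Answer: 5

Derivation:
Op 1: merge R1<->R0 -> R1=(0,0,0) R0=(0,0,0)
Op 2: merge R0<->R1 -> R0=(0,0,0) R1=(0,0,0)
Op 3: merge R2<->R1 -> R2=(0,0,0) R1=(0,0,0)
Op 4: merge R1<->R2 -> R1=(0,0,0) R2=(0,0,0)
Op 5: merge R1<->R0 -> R1=(0,0,0) R0=(0,0,0)
Op 6: inc R0 by 5 -> R0=(5,0,0) value=5
Op 7: inc R1 by 4 -> R1=(0,4,0) value=4
Op 8: inc R0 by 2 -> R0=(7,0,0) value=7
Op 9: inc R2 by 3 -> R2=(0,0,3) value=3
Op 10: inc R1 by 5 -> R1=(0,9,0) value=9
Op 11: inc R2 by 2 -> R2=(0,0,5) value=5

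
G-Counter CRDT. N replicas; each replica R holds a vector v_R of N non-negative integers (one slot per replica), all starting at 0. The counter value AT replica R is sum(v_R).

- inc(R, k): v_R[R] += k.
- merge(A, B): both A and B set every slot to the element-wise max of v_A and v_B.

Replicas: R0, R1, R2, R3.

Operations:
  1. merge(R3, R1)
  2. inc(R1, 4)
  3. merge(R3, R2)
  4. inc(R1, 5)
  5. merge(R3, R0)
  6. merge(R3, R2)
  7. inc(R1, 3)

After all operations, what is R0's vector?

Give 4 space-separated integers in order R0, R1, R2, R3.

Answer: 0 0 0 0

Derivation:
Op 1: merge R3<->R1 -> R3=(0,0,0,0) R1=(0,0,0,0)
Op 2: inc R1 by 4 -> R1=(0,4,0,0) value=4
Op 3: merge R3<->R2 -> R3=(0,0,0,0) R2=(0,0,0,0)
Op 4: inc R1 by 5 -> R1=(0,9,0,0) value=9
Op 5: merge R3<->R0 -> R3=(0,0,0,0) R0=(0,0,0,0)
Op 6: merge R3<->R2 -> R3=(0,0,0,0) R2=(0,0,0,0)
Op 7: inc R1 by 3 -> R1=(0,12,0,0) value=12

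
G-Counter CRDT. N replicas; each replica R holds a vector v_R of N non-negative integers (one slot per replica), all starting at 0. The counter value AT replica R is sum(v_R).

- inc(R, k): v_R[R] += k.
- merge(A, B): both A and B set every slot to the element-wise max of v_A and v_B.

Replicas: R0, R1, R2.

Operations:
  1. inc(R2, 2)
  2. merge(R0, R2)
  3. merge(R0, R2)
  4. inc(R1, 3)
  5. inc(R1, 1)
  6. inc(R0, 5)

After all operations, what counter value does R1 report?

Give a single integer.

Op 1: inc R2 by 2 -> R2=(0,0,2) value=2
Op 2: merge R0<->R2 -> R0=(0,0,2) R2=(0,0,2)
Op 3: merge R0<->R2 -> R0=(0,0,2) R2=(0,0,2)
Op 4: inc R1 by 3 -> R1=(0,3,0) value=3
Op 5: inc R1 by 1 -> R1=(0,4,0) value=4
Op 6: inc R0 by 5 -> R0=(5,0,2) value=7

Answer: 4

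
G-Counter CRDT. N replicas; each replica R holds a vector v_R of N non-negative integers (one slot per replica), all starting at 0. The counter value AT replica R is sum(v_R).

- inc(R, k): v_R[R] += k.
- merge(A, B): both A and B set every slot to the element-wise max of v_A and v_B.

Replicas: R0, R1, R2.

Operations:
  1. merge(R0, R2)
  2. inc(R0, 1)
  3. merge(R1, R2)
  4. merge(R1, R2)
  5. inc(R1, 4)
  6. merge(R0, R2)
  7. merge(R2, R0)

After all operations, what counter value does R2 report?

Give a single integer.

Answer: 1

Derivation:
Op 1: merge R0<->R2 -> R0=(0,0,0) R2=(0,0,0)
Op 2: inc R0 by 1 -> R0=(1,0,0) value=1
Op 3: merge R1<->R2 -> R1=(0,0,0) R2=(0,0,0)
Op 4: merge R1<->R2 -> R1=(0,0,0) R2=(0,0,0)
Op 5: inc R1 by 4 -> R1=(0,4,0) value=4
Op 6: merge R0<->R2 -> R0=(1,0,0) R2=(1,0,0)
Op 7: merge R2<->R0 -> R2=(1,0,0) R0=(1,0,0)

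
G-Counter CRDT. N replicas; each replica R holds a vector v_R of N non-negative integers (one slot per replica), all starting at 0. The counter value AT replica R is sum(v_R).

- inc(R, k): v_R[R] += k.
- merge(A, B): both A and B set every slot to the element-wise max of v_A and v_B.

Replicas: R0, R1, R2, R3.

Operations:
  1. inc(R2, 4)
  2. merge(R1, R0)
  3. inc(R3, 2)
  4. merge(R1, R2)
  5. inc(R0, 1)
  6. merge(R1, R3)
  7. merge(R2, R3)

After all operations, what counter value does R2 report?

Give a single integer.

Op 1: inc R2 by 4 -> R2=(0,0,4,0) value=4
Op 2: merge R1<->R0 -> R1=(0,0,0,0) R0=(0,0,0,0)
Op 3: inc R3 by 2 -> R3=(0,0,0,2) value=2
Op 4: merge R1<->R2 -> R1=(0,0,4,0) R2=(0,0,4,0)
Op 5: inc R0 by 1 -> R0=(1,0,0,0) value=1
Op 6: merge R1<->R3 -> R1=(0,0,4,2) R3=(0,0,4,2)
Op 7: merge R2<->R3 -> R2=(0,0,4,2) R3=(0,0,4,2)

Answer: 6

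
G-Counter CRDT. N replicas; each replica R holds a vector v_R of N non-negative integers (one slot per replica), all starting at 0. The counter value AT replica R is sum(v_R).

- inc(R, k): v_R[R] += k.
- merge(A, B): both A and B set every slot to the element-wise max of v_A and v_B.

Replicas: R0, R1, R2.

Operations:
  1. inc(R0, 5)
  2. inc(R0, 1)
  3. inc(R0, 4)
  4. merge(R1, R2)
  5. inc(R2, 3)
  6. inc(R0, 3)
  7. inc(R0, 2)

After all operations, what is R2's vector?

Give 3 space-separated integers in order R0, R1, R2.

Answer: 0 0 3

Derivation:
Op 1: inc R0 by 5 -> R0=(5,0,0) value=5
Op 2: inc R0 by 1 -> R0=(6,0,0) value=6
Op 3: inc R0 by 4 -> R0=(10,0,0) value=10
Op 4: merge R1<->R2 -> R1=(0,0,0) R2=(0,0,0)
Op 5: inc R2 by 3 -> R2=(0,0,3) value=3
Op 6: inc R0 by 3 -> R0=(13,0,0) value=13
Op 7: inc R0 by 2 -> R0=(15,0,0) value=15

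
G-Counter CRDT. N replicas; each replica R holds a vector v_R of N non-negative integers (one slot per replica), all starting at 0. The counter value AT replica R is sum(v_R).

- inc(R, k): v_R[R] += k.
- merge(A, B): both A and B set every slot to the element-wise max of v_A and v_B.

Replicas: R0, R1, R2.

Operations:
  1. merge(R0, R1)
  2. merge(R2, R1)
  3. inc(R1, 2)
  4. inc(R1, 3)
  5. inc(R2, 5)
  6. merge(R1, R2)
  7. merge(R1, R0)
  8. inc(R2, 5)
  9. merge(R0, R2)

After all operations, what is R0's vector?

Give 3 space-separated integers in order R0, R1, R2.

Op 1: merge R0<->R1 -> R0=(0,0,0) R1=(0,0,0)
Op 2: merge R2<->R1 -> R2=(0,0,0) R1=(0,0,0)
Op 3: inc R1 by 2 -> R1=(0,2,0) value=2
Op 4: inc R1 by 3 -> R1=(0,5,0) value=5
Op 5: inc R2 by 5 -> R2=(0,0,5) value=5
Op 6: merge R1<->R2 -> R1=(0,5,5) R2=(0,5,5)
Op 7: merge R1<->R0 -> R1=(0,5,5) R0=(0,5,5)
Op 8: inc R2 by 5 -> R2=(0,5,10) value=15
Op 9: merge R0<->R2 -> R0=(0,5,10) R2=(0,5,10)

Answer: 0 5 10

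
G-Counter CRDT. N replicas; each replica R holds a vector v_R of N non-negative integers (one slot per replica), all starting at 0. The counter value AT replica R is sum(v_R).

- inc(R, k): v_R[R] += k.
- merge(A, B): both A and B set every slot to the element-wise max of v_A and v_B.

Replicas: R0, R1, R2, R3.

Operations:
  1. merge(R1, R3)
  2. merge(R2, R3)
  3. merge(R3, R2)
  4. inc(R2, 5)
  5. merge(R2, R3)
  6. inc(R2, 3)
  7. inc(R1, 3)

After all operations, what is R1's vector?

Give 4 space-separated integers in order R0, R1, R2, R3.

Answer: 0 3 0 0

Derivation:
Op 1: merge R1<->R3 -> R1=(0,0,0,0) R3=(0,0,0,0)
Op 2: merge R2<->R3 -> R2=(0,0,0,0) R3=(0,0,0,0)
Op 3: merge R3<->R2 -> R3=(0,0,0,0) R2=(0,0,0,0)
Op 4: inc R2 by 5 -> R2=(0,0,5,0) value=5
Op 5: merge R2<->R3 -> R2=(0,0,5,0) R3=(0,0,5,0)
Op 6: inc R2 by 3 -> R2=(0,0,8,0) value=8
Op 7: inc R1 by 3 -> R1=(0,3,0,0) value=3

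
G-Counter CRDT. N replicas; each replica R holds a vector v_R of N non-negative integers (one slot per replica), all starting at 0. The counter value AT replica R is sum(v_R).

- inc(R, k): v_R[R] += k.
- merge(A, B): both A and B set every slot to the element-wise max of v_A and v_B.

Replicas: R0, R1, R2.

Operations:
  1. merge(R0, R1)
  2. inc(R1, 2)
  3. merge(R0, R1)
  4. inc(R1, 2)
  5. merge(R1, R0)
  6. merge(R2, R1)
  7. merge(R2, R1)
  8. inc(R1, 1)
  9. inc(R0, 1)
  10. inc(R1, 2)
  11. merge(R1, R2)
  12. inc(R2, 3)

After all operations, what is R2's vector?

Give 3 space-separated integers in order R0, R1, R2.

Answer: 0 7 3

Derivation:
Op 1: merge R0<->R1 -> R0=(0,0,0) R1=(0,0,0)
Op 2: inc R1 by 2 -> R1=(0,2,0) value=2
Op 3: merge R0<->R1 -> R0=(0,2,0) R1=(0,2,0)
Op 4: inc R1 by 2 -> R1=(0,4,0) value=4
Op 5: merge R1<->R0 -> R1=(0,4,0) R0=(0,4,0)
Op 6: merge R2<->R1 -> R2=(0,4,0) R1=(0,4,0)
Op 7: merge R2<->R1 -> R2=(0,4,0) R1=(0,4,0)
Op 8: inc R1 by 1 -> R1=(0,5,0) value=5
Op 9: inc R0 by 1 -> R0=(1,4,0) value=5
Op 10: inc R1 by 2 -> R1=(0,7,0) value=7
Op 11: merge R1<->R2 -> R1=(0,7,0) R2=(0,7,0)
Op 12: inc R2 by 3 -> R2=(0,7,3) value=10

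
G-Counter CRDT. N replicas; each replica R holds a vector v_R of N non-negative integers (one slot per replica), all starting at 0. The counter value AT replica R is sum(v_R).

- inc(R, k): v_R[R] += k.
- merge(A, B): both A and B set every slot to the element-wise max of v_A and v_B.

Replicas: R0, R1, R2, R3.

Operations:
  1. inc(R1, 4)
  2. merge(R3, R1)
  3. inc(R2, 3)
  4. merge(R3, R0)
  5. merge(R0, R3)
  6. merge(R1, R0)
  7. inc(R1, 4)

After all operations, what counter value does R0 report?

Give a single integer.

Answer: 4

Derivation:
Op 1: inc R1 by 4 -> R1=(0,4,0,0) value=4
Op 2: merge R3<->R1 -> R3=(0,4,0,0) R1=(0,4,0,0)
Op 3: inc R2 by 3 -> R2=(0,0,3,0) value=3
Op 4: merge R3<->R0 -> R3=(0,4,0,0) R0=(0,4,0,0)
Op 5: merge R0<->R3 -> R0=(0,4,0,0) R3=(0,4,0,0)
Op 6: merge R1<->R0 -> R1=(0,4,0,0) R0=(0,4,0,0)
Op 7: inc R1 by 4 -> R1=(0,8,0,0) value=8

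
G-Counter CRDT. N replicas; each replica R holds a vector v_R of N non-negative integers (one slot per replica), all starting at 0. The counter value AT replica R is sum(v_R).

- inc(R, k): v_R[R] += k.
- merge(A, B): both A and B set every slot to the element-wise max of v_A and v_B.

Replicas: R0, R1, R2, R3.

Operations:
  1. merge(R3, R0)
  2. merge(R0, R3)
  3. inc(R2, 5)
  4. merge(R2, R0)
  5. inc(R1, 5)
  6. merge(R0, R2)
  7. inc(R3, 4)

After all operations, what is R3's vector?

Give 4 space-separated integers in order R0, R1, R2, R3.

Op 1: merge R3<->R0 -> R3=(0,0,0,0) R0=(0,0,0,0)
Op 2: merge R0<->R3 -> R0=(0,0,0,0) R3=(0,0,0,0)
Op 3: inc R2 by 5 -> R2=(0,0,5,0) value=5
Op 4: merge R2<->R0 -> R2=(0,0,5,0) R0=(0,0,5,0)
Op 5: inc R1 by 5 -> R1=(0,5,0,0) value=5
Op 6: merge R0<->R2 -> R0=(0,0,5,0) R2=(0,0,5,0)
Op 7: inc R3 by 4 -> R3=(0,0,0,4) value=4

Answer: 0 0 0 4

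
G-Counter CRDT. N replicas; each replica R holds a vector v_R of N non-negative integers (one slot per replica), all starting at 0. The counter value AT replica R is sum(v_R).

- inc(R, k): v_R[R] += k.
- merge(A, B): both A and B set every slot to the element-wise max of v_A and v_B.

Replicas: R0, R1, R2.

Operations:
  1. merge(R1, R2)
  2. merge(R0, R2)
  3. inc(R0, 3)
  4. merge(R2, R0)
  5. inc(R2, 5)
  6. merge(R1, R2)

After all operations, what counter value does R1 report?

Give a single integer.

Answer: 8

Derivation:
Op 1: merge R1<->R2 -> R1=(0,0,0) R2=(0,0,0)
Op 2: merge R0<->R2 -> R0=(0,0,0) R2=(0,0,0)
Op 3: inc R0 by 3 -> R0=(3,0,0) value=3
Op 4: merge R2<->R0 -> R2=(3,0,0) R0=(3,0,0)
Op 5: inc R2 by 5 -> R2=(3,0,5) value=8
Op 6: merge R1<->R2 -> R1=(3,0,5) R2=(3,0,5)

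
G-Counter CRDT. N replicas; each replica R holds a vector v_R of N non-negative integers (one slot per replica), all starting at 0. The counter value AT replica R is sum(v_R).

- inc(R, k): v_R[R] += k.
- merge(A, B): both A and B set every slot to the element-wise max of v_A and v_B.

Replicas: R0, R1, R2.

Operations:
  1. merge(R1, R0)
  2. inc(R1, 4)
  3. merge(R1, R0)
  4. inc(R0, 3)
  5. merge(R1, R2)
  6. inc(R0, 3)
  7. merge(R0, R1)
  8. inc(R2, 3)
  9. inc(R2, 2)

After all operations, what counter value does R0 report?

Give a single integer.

Answer: 10

Derivation:
Op 1: merge R1<->R0 -> R1=(0,0,0) R0=(0,0,0)
Op 2: inc R1 by 4 -> R1=(0,4,0) value=4
Op 3: merge R1<->R0 -> R1=(0,4,0) R0=(0,4,0)
Op 4: inc R0 by 3 -> R0=(3,4,0) value=7
Op 5: merge R1<->R2 -> R1=(0,4,0) R2=(0,4,0)
Op 6: inc R0 by 3 -> R0=(6,4,0) value=10
Op 7: merge R0<->R1 -> R0=(6,4,0) R1=(6,4,0)
Op 8: inc R2 by 3 -> R2=(0,4,3) value=7
Op 9: inc R2 by 2 -> R2=(0,4,5) value=9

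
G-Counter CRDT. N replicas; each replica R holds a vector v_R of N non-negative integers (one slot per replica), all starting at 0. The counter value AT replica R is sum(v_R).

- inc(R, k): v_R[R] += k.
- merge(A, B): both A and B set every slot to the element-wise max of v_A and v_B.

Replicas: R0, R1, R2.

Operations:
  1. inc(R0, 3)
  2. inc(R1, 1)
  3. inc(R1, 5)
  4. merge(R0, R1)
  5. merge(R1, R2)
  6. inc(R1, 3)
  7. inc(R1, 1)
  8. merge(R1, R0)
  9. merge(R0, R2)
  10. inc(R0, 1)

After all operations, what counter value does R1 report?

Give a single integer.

Op 1: inc R0 by 3 -> R0=(3,0,0) value=3
Op 2: inc R1 by 1 -> R1=(0,1,0) value=1
Op 3: inc R1 by 5 -> R1=(0,6,0) value=6
Op 4: merge R0<->R1 -> R0=(3,6,0) R1=(3,6,0)
Op 5: merge R1<->R2 -> R1=(3,6,0) R2=(3,6,0)
Op 6: inc R1 by 3 -> R1=(3,9,0) value=12
Op 7: inc R1 by 1 -> R1=(3,10,0) value=13
Op 8: merge R1<->R0 -> R1=(3,10,0) R0=(3,10,0)
Op 9: merge R0<->R2 -> R0=(3,10,0) R2=(3,10,0)
Op 10: inc R0 by 1 -> R0=(4,10,0) value=14

Answer: 13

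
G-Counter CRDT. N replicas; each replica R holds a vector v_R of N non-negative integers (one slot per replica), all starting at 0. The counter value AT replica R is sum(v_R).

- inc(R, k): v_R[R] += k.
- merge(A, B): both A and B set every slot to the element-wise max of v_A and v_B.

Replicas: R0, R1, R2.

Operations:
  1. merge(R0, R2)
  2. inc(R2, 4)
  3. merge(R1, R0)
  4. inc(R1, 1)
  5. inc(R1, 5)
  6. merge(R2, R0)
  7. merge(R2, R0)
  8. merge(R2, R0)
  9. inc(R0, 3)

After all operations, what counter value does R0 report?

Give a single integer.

Op 1: merge R0<->R2 -> R0=(0,0,0) R2=(0,0,0)
Op 2: inc R2 by 4 -> R2=(0,0,4) value=4
Op 3: merge R1<->R0 -> R1=(0,0,0) R0=(0,0,0)
Op 4: inc R1 by 1 -> R1=(0,1,0) value=1
Op 5: inc R1 by 5 -> R1=(0,6,0) value=6
Op 6: merge R2<->R0 -> R2=(0,0,4) R0=(0,0,4)
Op 7: merge R2<->R0 -> R2=(0,0,4) R0=(0,0,4)
Op 8: merge R2<->R0 -> R2=(0,0,4) R0=(0,0,4)
Op 9: inc R0 by 3 -> R0=(3,0,4) value=7

Answer: 7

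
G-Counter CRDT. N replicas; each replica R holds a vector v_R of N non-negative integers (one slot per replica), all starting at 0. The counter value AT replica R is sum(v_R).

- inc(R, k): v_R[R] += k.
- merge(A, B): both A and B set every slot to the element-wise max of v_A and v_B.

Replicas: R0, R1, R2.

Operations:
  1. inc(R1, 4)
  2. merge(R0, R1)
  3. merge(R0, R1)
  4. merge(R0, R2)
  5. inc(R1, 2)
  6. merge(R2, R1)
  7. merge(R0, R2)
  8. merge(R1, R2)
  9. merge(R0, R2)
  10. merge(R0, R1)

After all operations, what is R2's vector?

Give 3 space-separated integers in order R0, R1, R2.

Answer: 0 6 0

Derivation:
Op 1: inc R1 by 4 -> R1=(0,4,0) value=4
Op 2: merge R0<->R1 -> R0=(0,4,0) R1=(0,4,0)
Op 3: merge R0<->R1 -> R0=(0,4,0) R1=(0,4,0)
Op 4: merge R0<->R2 -> R0=(0,4,0) R2=(0,4,0)
Op 5: inc R1 by 2 -> R1=(0,6,0) value=6
Op 6: merge R2<->R1 -> R2=(0,6,0) R1=(0,6,0)
Op 7: merge R0<->R2 -> R0=(0,6,0) R2=(0,6,0)
Op 8: merge R1<->R2 -> R1=(0,6,0) R2=(0,6,0)
Op 9: merge R0<->R2 -> R0=(0,6,0) R2=(0,6,0)
Op 10: merge R0<->R1 -> R0=(0,6,0) R1=(0,6,0)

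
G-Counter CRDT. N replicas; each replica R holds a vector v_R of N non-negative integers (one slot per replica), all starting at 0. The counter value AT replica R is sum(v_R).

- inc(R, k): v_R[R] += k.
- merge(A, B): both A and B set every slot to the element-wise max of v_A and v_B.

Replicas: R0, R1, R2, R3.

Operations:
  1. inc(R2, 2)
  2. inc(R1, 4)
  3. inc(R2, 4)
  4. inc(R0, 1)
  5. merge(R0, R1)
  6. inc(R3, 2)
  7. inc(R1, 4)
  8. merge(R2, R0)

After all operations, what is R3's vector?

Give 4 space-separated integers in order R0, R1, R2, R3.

Op 1: inc R2 by 2 -> R2=(0,0,2,0) value=2
Op 2: inc R1 by 4 -> R1=(0,4,0,0) value=4
Op 3: inc R2 by 4 -> R2=(0,0,6,0) value=6
Op 4: inc R0 by 1 -> R0=(1,0,0,0) value=1
Op 5: merge R0<->R1 -> R0=(1,4,0,0) R1=(1,4,0,0)
Op 6: inc R3 by 2 -> R3=(0,0,0,2) value=2
Op 7: inc R1 by 4 -> R1=(1,8,0,0) value=9
Op 8: merge R2<->R0 -> R2=(1,4,6,0) R0=(1,4,6,0)

Answer: 0 0 0 2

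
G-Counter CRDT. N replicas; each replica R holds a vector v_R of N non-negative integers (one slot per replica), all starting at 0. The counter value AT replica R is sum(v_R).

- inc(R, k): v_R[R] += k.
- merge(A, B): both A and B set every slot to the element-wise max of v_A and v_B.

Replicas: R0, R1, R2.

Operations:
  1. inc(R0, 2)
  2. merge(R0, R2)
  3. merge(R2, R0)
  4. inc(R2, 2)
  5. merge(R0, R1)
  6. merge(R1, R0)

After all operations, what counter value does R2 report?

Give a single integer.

Op 1: inc R0 by 2 -> R0=(2,0,0) value=2
Op 2: merge R0<->R2 -> R0=(2,0,0) R2=(2,0,0)
Op 3: merge R2<->R0 -> R2=(2,0,0) R0=(2,0,0)
Op 4: inc R2 by 2 -> R2=(2,0,2) value=4
Op 5: merge R0<->R1 -> R0=(2,0,0) R1=(2,0,0)
Op 6: merge R1<->R0 -> R1=(2,0,0) R0=(2,0,0)

Answer: 4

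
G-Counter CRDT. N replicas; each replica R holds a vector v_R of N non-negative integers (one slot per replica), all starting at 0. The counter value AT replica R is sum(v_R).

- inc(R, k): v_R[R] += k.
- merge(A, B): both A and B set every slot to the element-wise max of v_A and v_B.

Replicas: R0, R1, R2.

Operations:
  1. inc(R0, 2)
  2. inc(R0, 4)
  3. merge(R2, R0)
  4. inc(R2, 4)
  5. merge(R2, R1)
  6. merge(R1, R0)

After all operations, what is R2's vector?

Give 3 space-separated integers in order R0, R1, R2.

Answer: 6 0 4

Derivation:
Op 1: inc R0 by 2 -> R0=(2,0,0) value=2
Op 2: inc R0 by 4 -> R0=(6,0,0) value=6
Op 3: merge R2<->R0 -> R2=(6,0,0) R0=(6,0,0)
Op 4: inc R2 by 4 -> R2=(6,0,4) value=10
Op 5: merge R2<->R1 -> R2=(6,0,4) R1=(6,0,4)
Op 6: merge R1<->R0 -> R1=(6,0,4) R0=(6,0,4)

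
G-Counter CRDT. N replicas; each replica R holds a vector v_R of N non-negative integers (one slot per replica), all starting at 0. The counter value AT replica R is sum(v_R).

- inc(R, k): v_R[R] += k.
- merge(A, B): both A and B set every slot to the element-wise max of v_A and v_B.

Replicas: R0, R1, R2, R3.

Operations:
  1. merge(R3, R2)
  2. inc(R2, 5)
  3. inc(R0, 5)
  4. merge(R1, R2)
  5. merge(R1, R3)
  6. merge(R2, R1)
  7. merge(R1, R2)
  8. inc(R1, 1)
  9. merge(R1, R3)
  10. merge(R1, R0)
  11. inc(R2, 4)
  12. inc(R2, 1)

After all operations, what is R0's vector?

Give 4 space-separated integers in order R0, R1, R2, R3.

Answer: 5 1 5 0

Derivation:
Op 1: merge R3<->R2 -> R3=(0,0,0,0) R2=(0,0,0,0)
Op 2: inc R2 by 5 -> R2=(0,0,5,0) value=5
Op 3: inc R0 by 5 -> R0=(5,0,0,0) value=5
Op 4: merge R1<->R2 -> R1=(0,0,5,0) R2=(0,0,5,0)
Op 5: merge R1<->R3 -> R1=(0,0,5,0) R3=(0,0,5,0)
Op 6: merge R2<->R1 -> R2=(0,0,5,0) R1=(0,0,5,0)
Op 7: merge R1<->R2 -> R1=(0,0,5,0) R2=(0,0,5,0)
Op 8: inc R1 by 1 -> R1=(0,1,5,0) value=6
Op 9: merge R1<->R3 -> R1=(0,1,5,0) R3=(0,1,5,0)
Op 10: merge R1<->R0 -> R1=(5,1,5,0) R0=(5,1,5,0)
Op 11: inc R2 by 4 -> R2=(0,0,9,0) value=9
Op 12: inc R2 by 1 -> R2=(0,0,10,0) value=10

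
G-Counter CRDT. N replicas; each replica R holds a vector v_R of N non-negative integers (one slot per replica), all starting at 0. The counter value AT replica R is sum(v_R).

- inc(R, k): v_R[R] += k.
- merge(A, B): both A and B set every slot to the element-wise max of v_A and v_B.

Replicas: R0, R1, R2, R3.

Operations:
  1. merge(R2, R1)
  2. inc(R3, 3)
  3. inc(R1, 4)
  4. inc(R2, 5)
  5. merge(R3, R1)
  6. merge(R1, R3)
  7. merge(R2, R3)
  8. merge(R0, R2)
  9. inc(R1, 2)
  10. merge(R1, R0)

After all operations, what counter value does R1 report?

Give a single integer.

Op 1: merge R2<->R1 -> R2=(0,0,0,0) R1=(0,0,0,0)
Op 2: inc R3 by 3 -> R3=(0,0,0,3) value=3
Op 3: inc R1 by 4 -> R1=(0,4,0,0) value=4
Op 4: inc R2 by 5 -> R2=(0,0,5,0) value=5
Op 5: merge R3<->R1 -> R3=(0,4,0,3) R1=(0,4,0,3)
Op 6: merge R1<->R3 -> R1=(0,4,0,3) R3=(0,4,0,3)
Op 7: merge R2<->R3 -> R2=(0,4,5,3) R3=(0,4,5,3)
Op 8: merge R0<->R2 -> R0=(0,4,5,3) R2=(0,4,5,3)
Op 9: inc R1 by 2 -> R1=(0,6,0,3) value=9
Op 10: merge R1<->R0 -> R1=(0,6,5,3) R0=(0,6,5,3)

Answer: 14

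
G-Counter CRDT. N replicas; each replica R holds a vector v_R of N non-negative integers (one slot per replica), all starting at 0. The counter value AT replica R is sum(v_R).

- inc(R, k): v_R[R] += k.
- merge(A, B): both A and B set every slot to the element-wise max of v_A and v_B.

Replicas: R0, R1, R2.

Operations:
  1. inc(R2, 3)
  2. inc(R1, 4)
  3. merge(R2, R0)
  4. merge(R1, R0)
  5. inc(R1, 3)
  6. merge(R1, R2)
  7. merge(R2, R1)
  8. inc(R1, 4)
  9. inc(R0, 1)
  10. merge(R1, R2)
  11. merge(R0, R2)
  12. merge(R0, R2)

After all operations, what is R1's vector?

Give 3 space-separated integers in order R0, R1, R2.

Answer: 0 11 3

Derivation:
Op 1: inc R2 by 3 -> R2=(0,0,3) value=3
Op 2: inc R1 by 4 -> R1=(0,4,0) value=4
Op 3: merge R2<->R0 -> R2=(0,0,3) R0=(0,0,3)
Op 4: merge R1<->R0 -> R1=(0,4,3) R0=(0,4,3)
Op 5: inc R1 by 3 -> R1=(0,7,3) value=10
Op 6: merge R1<->R2 -> R1=(0,7,3) R2=(0,7,3)
Op 7: merge R2<->R1 -> R2=(0,7,3) R1=(0,7,3)
Op 8: inc R1 by 4 -> R1=(0,11,3) value=14
Op 9: inc R0 by 1 -> R0=(1,4,3) value=8
Op 10: merge R1<->R2 -> R1=(0,11,3) R2=(0,11,3)
Op 11: merge R0<->R2 -> R0=(1,11,3) R2=(1,11,3)
Op 12: merge R0<->R2 -> R0=(1,11,3) R2=(1,11,3)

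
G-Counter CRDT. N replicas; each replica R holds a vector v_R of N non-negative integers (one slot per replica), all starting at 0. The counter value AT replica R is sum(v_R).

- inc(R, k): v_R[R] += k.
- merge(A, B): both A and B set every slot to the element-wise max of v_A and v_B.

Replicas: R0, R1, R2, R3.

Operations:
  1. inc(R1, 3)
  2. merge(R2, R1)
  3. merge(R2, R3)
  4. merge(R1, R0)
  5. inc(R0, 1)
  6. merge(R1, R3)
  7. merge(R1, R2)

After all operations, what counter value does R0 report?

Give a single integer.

Op 1: inc R1 by 3 -> R1=(0,3,0,0) value=3
Op 2: merge R2<->R1 -> R2=(0,3,0,0) R1=(0,3,0,0)
Op 3: merge R2<->R3 -> R2=(0,3,0,0) R3=(0,3,0,0)
Op 4: merge R1<->R0 -> R1=(0,3,0,0) R0=(0,3,0,0)
Op 5: inc R0 by 1 -> R0=(1,3,0,0) value=4
Op 6: merge R1<->R3 -> R1=(0,3,0,0) R3=(0,3,0,0)
Op 7: merge R1<->R2 -> R1=(0,3,0,0) R2=(0,3,0,0)

Answer: 4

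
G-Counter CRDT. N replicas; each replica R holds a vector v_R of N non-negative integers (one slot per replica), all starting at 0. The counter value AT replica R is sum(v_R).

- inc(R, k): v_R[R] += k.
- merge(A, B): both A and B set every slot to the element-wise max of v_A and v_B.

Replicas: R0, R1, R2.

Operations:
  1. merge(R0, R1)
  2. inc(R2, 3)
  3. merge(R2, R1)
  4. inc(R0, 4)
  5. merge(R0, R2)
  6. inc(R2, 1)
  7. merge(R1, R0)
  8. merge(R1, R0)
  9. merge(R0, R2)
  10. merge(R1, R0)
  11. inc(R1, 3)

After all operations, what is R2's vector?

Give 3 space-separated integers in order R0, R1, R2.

Op 1: merge R0<->R1 -> R0=(0,0,0) R1=(0,0,0)
Op 2: inc R2 by 3 -> R2=(0,0,3) value=3
Op 3: merge R2<->R1 -> R2=(0,0,3) R1=(0,0,3)
Op 4: inc R0 by 4 -> R0=(4,0,0) value=4
Op 5: merge R0<->R2 -> R0=(4,0,3) R2=(4,0,3)
Op 6: inc R2 by 1 -> R2=(4,0,4) value=8
Op 7: merge R1<->R0 -> R1=(4,0,3) R0=(4,0,3)
Op 8: merge R1<->R0 -> R1=(4,0,3) R0=(4,0,3)
Op 9: merge R0<->R2 -> R0=(4,0,4) R2=(4,0,4)
Op 10: merge R1<->R0 -> R1=(4,0,4) R0=(4,0,4)
Op 11: inc R1 by 3 -> R1=(4,3,4) value=11

Answer: 4 0 4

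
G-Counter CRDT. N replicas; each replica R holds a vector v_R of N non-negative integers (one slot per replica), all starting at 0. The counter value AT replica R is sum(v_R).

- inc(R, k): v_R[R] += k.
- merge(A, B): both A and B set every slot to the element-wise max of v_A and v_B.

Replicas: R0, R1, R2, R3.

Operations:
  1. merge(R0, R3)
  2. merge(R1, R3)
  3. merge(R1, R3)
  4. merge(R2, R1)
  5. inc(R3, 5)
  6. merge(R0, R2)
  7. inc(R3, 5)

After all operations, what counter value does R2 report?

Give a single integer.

Op 1: merge R0<->R3 -> R0=(0,0,0,0) R3=(0,0,0,0)
Op 2: merge R1<->R3 -> R1=(0,0,0,0) R3=(0,0,0,0)
Op 3: merge R1<->R3 -> R1=(0,0,0,0) R3=(0,0,0,0)
Op 4: merge R2<->R1 -> R2=(0,0,0,0) R1=(0,0,0,0)
Op 5: inc R3 by 5 -> R3=(0,0,0,5) value=5
Op 6: merge R0<->R2 -> R0=(0,0,0,0) R2=(0,0,0,0)
Op 7: inc R3 by 5 -> R3=(0,0,0,10) value=10

Answer: 0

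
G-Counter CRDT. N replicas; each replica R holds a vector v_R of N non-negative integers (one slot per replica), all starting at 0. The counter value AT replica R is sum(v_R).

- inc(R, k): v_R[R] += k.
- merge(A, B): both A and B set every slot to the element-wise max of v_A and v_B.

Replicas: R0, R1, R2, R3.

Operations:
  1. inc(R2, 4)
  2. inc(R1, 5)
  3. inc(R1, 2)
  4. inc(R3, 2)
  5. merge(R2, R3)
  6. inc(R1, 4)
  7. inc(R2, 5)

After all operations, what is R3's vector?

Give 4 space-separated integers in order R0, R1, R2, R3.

Answer: 0 0 4 2

Derivation:
Op 1: inc R2 by 4 -> R2=(0,0,4,0) value=4
Op 2: inc R1 by 5 -> R1=(0,5,0,0) value=5
Op 3: inc R1 by 2 -> R1=(0,7,0,0) value=7
Op 4: inc R3 by 2 -> R3=(0,0,0,2) value=2
Op 5: merge R2<->R3 -> R2=(0,0,4,2) R3=(0,0,4,2)
Op 6: inc R1 by 4 -> R1=(0,11,0,0) value=11
Op 7: inc R2 by 5 -> R2=(0,0,9,2) value=11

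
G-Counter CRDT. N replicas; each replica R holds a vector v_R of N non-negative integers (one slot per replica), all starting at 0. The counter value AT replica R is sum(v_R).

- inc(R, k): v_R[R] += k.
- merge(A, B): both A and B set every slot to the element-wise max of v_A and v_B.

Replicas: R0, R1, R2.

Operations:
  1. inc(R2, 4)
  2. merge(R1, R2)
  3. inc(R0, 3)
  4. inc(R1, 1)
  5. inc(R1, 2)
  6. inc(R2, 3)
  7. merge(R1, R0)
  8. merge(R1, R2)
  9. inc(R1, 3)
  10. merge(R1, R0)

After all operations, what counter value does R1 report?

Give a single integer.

Answer: 16

Derivation:
Op 1: inc R2 by 4 -> R2=(0,0,4) value=4
Op 2: merge R1<->R2 -> R1=(0,0,4) R2=(0,0,4)
Op 3: inc R0 by 3 -> R0=(3,0,0) value=3
Op 4: inc R1 by 1 -> R1=(0,1,4) value=5
Op 5: inc R1 by 2 -> R1=(0,3,4) value=7
Op 6: inc R2 by 3 -> R2=(0,0,7) value=7
Op 7: merge R1<->R0 -> R1=(3,3,4) R0=(3,3,4)
Op 8: merge R1<->R2 -> R1=(3,3,7) R2=(3,3,7)
Op 9: inc R1 by 3 -> R1=(3,6,7) value=16
Op 10: merge R1<->R0 -> R1=(3,6,7) R0=(3,6,7)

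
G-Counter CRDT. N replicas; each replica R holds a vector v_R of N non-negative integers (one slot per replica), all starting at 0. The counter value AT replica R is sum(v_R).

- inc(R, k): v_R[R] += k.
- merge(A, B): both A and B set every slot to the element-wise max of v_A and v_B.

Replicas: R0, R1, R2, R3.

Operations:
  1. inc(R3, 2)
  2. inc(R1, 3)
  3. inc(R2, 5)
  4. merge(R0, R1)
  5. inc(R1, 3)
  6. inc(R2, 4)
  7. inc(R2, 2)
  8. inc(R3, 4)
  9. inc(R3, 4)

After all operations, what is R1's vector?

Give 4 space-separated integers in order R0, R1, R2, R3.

Op 1: inc R3 by 2 -> R3=(0,0,0,2) value=2
Op 2: inc R1 by 3 -> R1=(0,3,0,0) value=3
Op 3: inc R2 by 5 -> R2=(0,0,5,0) value=5
Op 4: merge R0<->R1 -> R0=(0,3,0,0) R1=(0,3,0,0)
Op 5: inc R1 by 3 -> R1=(0,6,0,0) value=6
Op 6: inc R2 by 4 -> R2=(0,0,9,0) value=9
Op 7: inc R2 by 2 -> R2=(0,0,11,0) value=11
Op 8: inc R3 by 4 -> R3=(0,0,0,6) value=6
Op 9: inc R3 by 4 -> R3=(0,0,0,10) value=10

Answer: 0 6 0 0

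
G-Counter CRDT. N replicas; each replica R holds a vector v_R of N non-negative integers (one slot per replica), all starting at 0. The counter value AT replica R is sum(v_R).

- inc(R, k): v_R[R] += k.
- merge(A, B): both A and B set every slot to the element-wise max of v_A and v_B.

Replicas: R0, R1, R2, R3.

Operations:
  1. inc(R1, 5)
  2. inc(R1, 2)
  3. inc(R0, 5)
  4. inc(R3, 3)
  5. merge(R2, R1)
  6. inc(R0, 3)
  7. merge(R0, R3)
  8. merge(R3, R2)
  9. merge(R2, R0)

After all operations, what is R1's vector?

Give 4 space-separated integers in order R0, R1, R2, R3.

Op 1: inc R1 by 5 -> R1=(0,5,0,0) value=5
Op 2: inc R1 by 2 -> R1=(0,7,0,0) value=7
Op 3: inc R0 by 5 -> R0=(5,0,0,0) value=5
Op 4: inc R3 by 3 -> R3=(0,0,0,3) value=3
Op 5: merge R2<->R1 -> R2=(0,7,0,0) R1=(0,7,0,0)
Op 6: inc R0 by 3 -> R0=(8,0,0,0) value=8
Op 7: merge R0<->R3 -> R0=(8,0,0,3) R3=(8,0,0,3)
Op 8: merge R3<->R2 -> R3=(8,7,0,3) R2=(8,7,0,3)
Op 9: merge R2<->R0 -> R2=(8,7,0,3) R0=(8,7,0,3)

Answer: 0 7 0 0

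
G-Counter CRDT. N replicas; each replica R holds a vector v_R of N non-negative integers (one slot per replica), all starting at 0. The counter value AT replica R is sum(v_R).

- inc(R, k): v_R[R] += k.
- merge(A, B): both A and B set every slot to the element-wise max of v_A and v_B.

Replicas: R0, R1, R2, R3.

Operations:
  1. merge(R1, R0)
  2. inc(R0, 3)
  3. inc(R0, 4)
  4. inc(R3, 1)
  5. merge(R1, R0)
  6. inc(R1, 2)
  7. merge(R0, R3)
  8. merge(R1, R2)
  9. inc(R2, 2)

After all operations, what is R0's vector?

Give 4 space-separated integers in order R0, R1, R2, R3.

Answer: 7 0 0 1

Derivation:
Op 1: merge R1<->R0 -> R1=(0,0,0,0) R0=(0,0,0,0)
Op 2: inc R0 by 3 -> R0=(3,0,0,0) value=3
Op 3: inc R0 by 4 -> R0=(7,0,0,0) value=7
Op 4: inc R3 by 1 -> R3=(0,0,0,1) value=1
Op 5: merge R1<->R0 -> R1=(7,0,0,0) R0=(7,0,0,0)
Op 6: inc R1 by 2 -> R1=(7,2,0,0) value=9
Op 7: merge R0<->R3 -> R0=(7,0,0,1) R3=(7,0,0,1)
Op 8: merge R1<->R2 -> R1=(7,2,0,0) R2=(7,2,0,0)
Op 9: inc R2 by 2 -> R2=(7,2,2,0) value=11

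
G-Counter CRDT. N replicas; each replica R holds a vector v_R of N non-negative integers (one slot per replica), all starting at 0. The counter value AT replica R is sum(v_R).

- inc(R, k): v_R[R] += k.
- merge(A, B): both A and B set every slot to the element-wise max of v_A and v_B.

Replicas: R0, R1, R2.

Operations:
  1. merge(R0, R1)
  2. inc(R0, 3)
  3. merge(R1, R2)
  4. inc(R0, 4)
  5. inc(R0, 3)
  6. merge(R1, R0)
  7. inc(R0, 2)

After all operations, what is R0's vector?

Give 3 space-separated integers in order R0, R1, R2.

Answer: 12 0 0

Derivation:
Op 1: merge R0<->R1 -> R0=(0,0,0) R1=(0,0,0)
Op 2: inc R0 by 3 -> R0=(3,0,0) value=3
Op 3: merge R1<->R2 -> R1=(0,0,0) R2=(0,0,0)
Op 4: inc R0 by 4 -> R0=(7,0,0) value=7
Op 5: inc R0 by 3 -> R0=(10,0,0) value=10
Op 6: merge R1<->R0 -> R1=(10,0,0) R0=(10,0,0)
Op 7: inc R0 by 2 -> R0=(12,0,0) value=12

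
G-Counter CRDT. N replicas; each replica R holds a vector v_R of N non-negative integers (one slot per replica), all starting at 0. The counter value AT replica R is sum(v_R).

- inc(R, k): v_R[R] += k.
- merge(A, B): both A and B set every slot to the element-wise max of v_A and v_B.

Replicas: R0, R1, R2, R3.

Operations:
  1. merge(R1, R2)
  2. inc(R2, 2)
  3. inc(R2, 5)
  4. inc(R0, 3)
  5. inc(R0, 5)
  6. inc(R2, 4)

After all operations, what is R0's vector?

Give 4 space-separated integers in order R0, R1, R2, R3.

Answer: 8 0 0 0

Derivation:
Op 1: merge R1<->R2 -> R1=(0,0,0,0) R2=(0,0,0,0)
Op 2: inc R2 by 2 -> R2=(0,0,2,0) value=2
Op 3: inc R2 by 5 -> R2=(0,0,7,0) value=7
Op 4: inc R0 by 3 -> R0=(3,0,0,0) value=3
Op 5: inc R0 by 5 -> R0=(8,0,0,0) value=8
Op 6: inc R2 by 4 -> R2=(0,0,11,0) value=11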